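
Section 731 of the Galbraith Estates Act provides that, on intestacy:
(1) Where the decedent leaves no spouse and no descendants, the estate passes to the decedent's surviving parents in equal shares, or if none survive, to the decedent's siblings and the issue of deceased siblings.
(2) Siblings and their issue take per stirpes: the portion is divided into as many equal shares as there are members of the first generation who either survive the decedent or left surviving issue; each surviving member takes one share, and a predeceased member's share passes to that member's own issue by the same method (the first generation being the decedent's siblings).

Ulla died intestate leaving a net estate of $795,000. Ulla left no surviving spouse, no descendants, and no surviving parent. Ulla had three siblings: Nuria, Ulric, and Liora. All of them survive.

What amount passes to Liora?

The entire $795,000 passes to the siblings and their issue.
That amount ($795,000) is divided into 3 shares of $265,000: Nuria, Ulric, and Liora each take $265,000.

Liora receives $265,000.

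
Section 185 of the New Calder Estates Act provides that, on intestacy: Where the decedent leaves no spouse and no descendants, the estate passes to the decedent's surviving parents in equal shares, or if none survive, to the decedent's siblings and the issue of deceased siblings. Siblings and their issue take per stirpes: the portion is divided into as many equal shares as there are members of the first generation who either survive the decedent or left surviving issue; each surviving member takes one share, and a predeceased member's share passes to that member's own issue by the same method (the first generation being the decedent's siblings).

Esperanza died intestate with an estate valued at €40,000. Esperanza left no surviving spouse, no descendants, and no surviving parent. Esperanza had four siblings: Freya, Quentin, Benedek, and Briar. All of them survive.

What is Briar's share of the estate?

Briar receives €10,000.

The entire €40,000 passes to the siblings and their issue.
That amount (€40,000) is divided into 4 shares of €10,000: Freya, Quentin, Benedek, and Briar each take €10,000.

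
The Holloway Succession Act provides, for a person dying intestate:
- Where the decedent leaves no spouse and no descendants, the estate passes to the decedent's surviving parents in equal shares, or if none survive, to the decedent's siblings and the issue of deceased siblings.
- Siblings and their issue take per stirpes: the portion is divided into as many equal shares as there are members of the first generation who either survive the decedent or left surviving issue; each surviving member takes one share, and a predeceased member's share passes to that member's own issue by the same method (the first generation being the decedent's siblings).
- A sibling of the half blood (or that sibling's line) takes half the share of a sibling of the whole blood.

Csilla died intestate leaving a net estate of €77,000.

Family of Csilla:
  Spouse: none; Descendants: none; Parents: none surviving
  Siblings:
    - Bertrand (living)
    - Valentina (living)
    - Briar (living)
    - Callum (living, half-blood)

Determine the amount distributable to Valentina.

The entire €77,000 passes to the siblings and their issue.
Counting each half-blood sibling's line as half a unit, there are 7/2 units in €77,000, so one unit is €22,000. Whole-blood lines (Bertrand, Valentina, and Briar) take €22,000 each; half-blood lines (Callum) take €11,000 each.

Valentina receives €22,000.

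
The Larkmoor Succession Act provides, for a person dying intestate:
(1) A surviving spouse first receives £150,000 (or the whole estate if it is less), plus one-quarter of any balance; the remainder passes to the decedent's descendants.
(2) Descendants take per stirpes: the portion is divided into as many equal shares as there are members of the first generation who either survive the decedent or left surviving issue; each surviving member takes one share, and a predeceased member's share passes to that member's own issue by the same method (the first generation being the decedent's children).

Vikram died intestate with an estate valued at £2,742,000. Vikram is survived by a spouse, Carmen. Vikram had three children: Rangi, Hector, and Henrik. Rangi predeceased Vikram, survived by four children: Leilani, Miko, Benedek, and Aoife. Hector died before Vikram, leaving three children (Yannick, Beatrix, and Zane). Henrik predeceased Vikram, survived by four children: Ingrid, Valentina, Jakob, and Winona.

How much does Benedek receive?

Benedek receives £162,000.

Carmen first takes £150,000, leaving a balance of £2,592,000. Carmen then takes one-quarter of the balance (£648,000), for a total of £798,000. The remaining £1,944,000 passes to the descendants.
The descendants' portion (£1,944,000) is divided into 3 shares of £648,000: Rangi's £648,000 share passes to Rangi's issue; Hector's £648,000 share passes to Hector's issue; Henrik's £648,000 share passes to Henrik's issue.
Rangi's share (£648,000) is divided into 4 shares of £162,000: Leilani, Miko, Benedek, and Aoife each take £162,000.
Hector's share (£648,000) is divided into 3 shares of £216,000: Yannick, Beatrix, and Zane each take £216,000.
Henrik's share (£648,000) is divided into 4 shares of £162,000: Ingrid, Valentina, Jakob, and Winona each take £162,000.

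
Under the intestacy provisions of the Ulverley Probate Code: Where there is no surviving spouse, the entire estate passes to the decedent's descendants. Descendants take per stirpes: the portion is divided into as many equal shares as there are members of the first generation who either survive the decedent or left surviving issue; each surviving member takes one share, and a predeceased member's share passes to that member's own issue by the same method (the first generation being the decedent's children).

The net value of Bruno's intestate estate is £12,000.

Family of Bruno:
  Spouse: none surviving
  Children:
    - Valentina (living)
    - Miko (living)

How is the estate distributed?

The entire £12,000 passes to the descendants.
That amount (£12,000) is divided into 2 shares of £6,000: Valentina and Miko each take £6,000.

Valentina: £6,000; Miko: £6,000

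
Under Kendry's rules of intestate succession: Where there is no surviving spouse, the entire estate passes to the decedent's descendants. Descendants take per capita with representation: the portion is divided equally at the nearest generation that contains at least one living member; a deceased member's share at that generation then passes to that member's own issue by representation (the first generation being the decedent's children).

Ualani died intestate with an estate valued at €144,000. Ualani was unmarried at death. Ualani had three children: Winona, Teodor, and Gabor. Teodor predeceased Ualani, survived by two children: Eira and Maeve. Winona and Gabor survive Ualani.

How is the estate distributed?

Winona: €48,000; Eira: €24,000; Maeve: €24,000; Gabor: €48,000

The entire €144,000 passes to the descendants.
That amount (€144,000) is divided into 3 shares of €48,000: Winona and Gabor each take €48,000; Teodor's €48,000 share passes to Teodor's issue.
Teodor's share (€48,000) is divided into 2 shares of €24,000: Eira and Maeve each take €24,000.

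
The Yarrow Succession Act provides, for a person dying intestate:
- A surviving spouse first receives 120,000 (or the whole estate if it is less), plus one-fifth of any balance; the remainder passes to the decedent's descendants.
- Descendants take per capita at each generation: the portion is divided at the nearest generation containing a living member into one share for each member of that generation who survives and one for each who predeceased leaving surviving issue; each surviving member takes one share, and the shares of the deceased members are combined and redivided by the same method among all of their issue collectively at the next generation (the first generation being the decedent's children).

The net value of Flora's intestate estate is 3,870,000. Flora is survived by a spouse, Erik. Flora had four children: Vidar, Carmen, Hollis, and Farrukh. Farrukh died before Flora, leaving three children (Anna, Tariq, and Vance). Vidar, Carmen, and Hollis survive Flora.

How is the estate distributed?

Erik: 870,000; Vidar: 750,000; Carmen: 750,000; Hollis: 750,000; Anna: 250,000; Tariq: 250,000; Vance: 250,000

Erik first takes 120,000, leaving a balance of 3,750,000. Erik then takes one-fifth of the balance (750,000), for a total of 870,000. The remaining 3,000,000 passes to the descendants.
The descendants' portion (3,000,000) is divided at the children's generation into 4 shares of 750,000. Vidar, Carmen, and Hollis each take 750,000. The remaining share for the deceased Farrukh (750,000) is carried to the next generation.
That pool (750,000) is divided at the grandchildren's generation equally among Anna, Tariq, and Vance: 250,000 each.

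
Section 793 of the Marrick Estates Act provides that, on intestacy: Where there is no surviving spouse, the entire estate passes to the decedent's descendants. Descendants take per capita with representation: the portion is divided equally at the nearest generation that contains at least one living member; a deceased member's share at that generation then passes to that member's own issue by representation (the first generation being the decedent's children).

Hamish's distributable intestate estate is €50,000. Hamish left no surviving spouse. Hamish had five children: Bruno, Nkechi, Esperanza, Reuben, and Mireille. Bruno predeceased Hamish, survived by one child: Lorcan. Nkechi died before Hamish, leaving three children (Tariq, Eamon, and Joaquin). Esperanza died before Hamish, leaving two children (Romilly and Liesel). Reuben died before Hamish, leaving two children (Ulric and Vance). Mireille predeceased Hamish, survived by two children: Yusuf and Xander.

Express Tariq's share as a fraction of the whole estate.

Tariq receives 1/10 of the estate.

The entire €50,000 passes to the descendants.
No child survives, so the initial division is made at the grandchildren's generation.
That amount (€50,000) is divided into 10 shares of €5,000: Lorcan, Tariq, Eamon, Joaquin, Romilly, Liesel, Ulric, Vance, Yusuf, and Xander each take €5,000.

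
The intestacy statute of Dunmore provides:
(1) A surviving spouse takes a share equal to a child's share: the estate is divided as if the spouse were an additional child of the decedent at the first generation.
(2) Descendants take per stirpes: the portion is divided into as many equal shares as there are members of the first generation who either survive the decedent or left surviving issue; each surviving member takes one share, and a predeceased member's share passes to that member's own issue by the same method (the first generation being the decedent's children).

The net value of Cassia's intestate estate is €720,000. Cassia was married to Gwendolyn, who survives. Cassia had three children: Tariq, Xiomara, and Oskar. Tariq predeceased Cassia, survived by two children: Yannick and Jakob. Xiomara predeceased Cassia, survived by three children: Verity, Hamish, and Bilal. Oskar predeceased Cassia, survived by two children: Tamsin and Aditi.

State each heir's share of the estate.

The spouse counts as an additional share at the children's level, so there are 4 primary shares of €180,000. Gwendolyn takes one such share (€180,000).
The children's combined portion (€540,000) is divided into 3 shares of €180,000: Tariq's €180,000 share passes to Tariq's issue; Xiomara's €180,000 share passes to Xiomara's issue; Oskar's €180,000 share passes to Oskar's issue.
Tariq's share (€180,000) is divided into 2 shares of €90,000: Yannick and Jakob each take €90,000.
Xiomara's share (€180,000) is divided into 3 shares of €60,000: Verity, Hamish, and Bilal each take €60,000.
Oskar's share (€180,000) is divided into 2 shares of €90,000: Tamsin and Aditi each take €90,000.

Gwendolyn: €180,000; Yannick: €90,000; Jakob: €90,000; Verity: €60,000; Hamish: €60,000; Bilal: €60,000; Tamsin: €90,000; Aditi: €90,000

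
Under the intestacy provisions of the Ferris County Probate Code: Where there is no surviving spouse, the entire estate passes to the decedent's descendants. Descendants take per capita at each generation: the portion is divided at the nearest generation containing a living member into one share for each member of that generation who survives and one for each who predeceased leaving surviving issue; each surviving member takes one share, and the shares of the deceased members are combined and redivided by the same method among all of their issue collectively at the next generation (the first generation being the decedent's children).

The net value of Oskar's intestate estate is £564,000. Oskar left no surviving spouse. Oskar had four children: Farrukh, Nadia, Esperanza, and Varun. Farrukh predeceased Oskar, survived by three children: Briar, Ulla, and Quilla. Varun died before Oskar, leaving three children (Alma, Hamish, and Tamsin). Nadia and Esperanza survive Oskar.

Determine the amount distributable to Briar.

Briar receives £47,000.

The entire £564,000 passes to the descendants.
That amount (£564,000) is divided at the children's generation into 4 shares of £141,000. Nadia and Esperanza each take £141,000. The 2 shares of the deceased (Farrukh and Varun) are combined into a pool of £282,000.
That pool (£282,000) is divided at the grandchildren's generation equally among Briar, Ulla, Quilla, Alma, Hamish, and Tamsin: £47,000 each.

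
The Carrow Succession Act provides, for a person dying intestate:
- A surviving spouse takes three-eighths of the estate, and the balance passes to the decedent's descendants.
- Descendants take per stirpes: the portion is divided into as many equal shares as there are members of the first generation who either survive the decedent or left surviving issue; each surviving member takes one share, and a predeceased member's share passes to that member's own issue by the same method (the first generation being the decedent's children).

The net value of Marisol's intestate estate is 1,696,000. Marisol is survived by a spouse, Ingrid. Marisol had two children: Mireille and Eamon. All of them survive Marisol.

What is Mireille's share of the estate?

Ingrid takes three-eighths of 1,696,000 = 636,000. The remaining 1,060,000 passes to the descendants.
The descendants' portion (1,060,000) is divided into 2 shares of 530,000: Mireille and Eamon each take 530,000.

Mireille receives 530,000.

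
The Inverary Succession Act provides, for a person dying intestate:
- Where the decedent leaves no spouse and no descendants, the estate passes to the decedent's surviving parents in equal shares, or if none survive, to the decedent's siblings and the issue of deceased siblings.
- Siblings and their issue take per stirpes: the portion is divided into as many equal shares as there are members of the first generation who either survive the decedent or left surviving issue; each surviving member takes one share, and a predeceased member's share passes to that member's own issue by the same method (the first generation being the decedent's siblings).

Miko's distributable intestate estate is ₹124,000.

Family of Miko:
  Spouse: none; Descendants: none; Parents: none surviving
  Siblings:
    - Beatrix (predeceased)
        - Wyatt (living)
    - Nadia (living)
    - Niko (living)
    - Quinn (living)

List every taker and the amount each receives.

The entire ₹124,000 passes to the siblings and their issue.
That amount (₹124,000) is divided into 4 shares of ₹31,000: Nadia, Niko, and Quinn each take ₹31,000; Beatrix's ₹31,000 share passes to Beatrix's issue.
Beatrix's share (₹31,000) passes entirely to Wyatt.

Wyatt: ₹31,000; Nadia: ₹31,000; Niko: ₹31,000; Quinn: ₹31,000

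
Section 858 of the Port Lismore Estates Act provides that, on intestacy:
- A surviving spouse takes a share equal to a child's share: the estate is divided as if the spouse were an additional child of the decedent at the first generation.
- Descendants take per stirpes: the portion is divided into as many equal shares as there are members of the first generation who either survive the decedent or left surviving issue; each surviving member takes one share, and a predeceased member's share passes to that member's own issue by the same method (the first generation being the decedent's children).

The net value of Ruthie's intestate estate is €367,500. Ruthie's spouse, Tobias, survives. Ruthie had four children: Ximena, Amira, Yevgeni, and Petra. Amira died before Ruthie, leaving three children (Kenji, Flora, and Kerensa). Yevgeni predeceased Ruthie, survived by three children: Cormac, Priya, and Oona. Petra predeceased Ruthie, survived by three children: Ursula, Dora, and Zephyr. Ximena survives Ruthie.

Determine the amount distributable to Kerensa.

Kerensa receives €24,500.

The spouse counts as an additional share at the children's level, so there are 5 primary shares of €73,500. Tobias takes one such share (€73,500).
The children's combined portion (€294,000) is divided into 4 shares of €73,500: Ximena takes €73,500; Amira's €73,500 share passes to Amira's issue; Yevgeni's €73,500 share passes to Yevgeni's issue; Petra's €73,500 share passes to Petra's issue.
Amira's share (€73,500) is divided into 3 shares of €24,500: Kenji, Flora, and Kerensa each take €24,500.
Yevgeni's share (€73,500) is divided into 3 shares of €24,500: Cormac, Priya, and Oona each take €24,500.
Petra's share (€73,500) is divided into 3 shares of €24,500: Ursula, Dora, and Zephyr each take €24,500.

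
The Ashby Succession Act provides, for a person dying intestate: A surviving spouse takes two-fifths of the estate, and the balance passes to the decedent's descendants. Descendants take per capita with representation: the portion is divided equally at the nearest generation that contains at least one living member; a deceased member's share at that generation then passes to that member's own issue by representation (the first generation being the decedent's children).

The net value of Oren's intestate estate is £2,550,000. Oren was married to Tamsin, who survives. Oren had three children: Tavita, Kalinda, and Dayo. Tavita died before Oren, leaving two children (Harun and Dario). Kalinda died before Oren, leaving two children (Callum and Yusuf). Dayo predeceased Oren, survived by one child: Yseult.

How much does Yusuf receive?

Tamsin takes two-fifths of £2,550,000 = £1,020,000. The remaining £1,530,000 passes to the descendants.
No child survives, so the initial division is made at the grandchildren's generation.
The descendants' portion (£1,530,000) is divided into 5 shares of £306,000: Harun, Dario, Callum, Yusuf, and Yseult each take £306,000.

Yusuf receives £306,000.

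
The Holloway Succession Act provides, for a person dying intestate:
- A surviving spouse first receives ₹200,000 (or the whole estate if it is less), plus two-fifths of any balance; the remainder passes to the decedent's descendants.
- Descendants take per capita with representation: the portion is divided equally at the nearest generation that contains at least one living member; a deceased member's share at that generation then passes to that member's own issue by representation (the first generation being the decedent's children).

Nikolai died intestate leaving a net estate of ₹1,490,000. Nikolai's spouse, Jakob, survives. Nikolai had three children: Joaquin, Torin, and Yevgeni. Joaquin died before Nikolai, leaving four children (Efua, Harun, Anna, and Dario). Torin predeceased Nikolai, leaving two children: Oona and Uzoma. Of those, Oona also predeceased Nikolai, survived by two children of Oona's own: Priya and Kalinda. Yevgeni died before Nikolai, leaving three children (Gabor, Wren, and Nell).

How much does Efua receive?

Efua receives ₹86,000.

Jakob first takes ₹200,000, leaving a balance of ₹1,290,000. Jakob then takes two-fifths of the balance (₹516,000), for a total of ₹716,000. The remaining ₹774,000 passes to the descendants.
No child survives, so the initial division is made at the grandchildren's generation.
The descendants' portion (₹774,000) is divided into 9 shares of ₹86,000: Efua, Harun, Anna, Dario, Uzoma, Gabor, Wren, and Nell each take ₹86,000; Oona's ₹86,000 share passes to Oona's issue.
Oona's share (₹86,000) is divided into 2 shares of ₹43,000: Priya and Kalinda each take ₹43,000.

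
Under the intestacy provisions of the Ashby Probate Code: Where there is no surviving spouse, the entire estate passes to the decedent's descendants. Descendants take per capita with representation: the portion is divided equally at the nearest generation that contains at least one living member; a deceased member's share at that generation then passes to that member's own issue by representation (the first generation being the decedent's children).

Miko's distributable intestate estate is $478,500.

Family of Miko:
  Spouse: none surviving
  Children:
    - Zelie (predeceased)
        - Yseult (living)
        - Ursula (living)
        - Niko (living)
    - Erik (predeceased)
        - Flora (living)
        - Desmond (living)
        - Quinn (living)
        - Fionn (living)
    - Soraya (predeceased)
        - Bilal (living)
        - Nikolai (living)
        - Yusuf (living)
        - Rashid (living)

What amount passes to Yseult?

The entire $478,500 passes to the descendants.
No child survives, so the initial division is made at the grandchildren's generation.
That amount ($478,500) is divided into 11 shares of $43,500: Yseult, Ursula, Niko, Flora, Desmond, Quinn, Fionn, Bilal, Nikolai, Yusuf, and Rashid each take $43,500.

Yseult receives $43,500.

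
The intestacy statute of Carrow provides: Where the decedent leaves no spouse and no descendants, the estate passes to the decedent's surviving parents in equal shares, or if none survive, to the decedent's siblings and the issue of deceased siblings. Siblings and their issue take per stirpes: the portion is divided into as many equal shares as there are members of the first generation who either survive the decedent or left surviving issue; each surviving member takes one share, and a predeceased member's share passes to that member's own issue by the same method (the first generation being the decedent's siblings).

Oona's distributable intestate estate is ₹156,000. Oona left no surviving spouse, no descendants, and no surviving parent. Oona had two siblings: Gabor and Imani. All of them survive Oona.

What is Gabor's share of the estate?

The entire ₹156,000 passes to the siblings and their issue.
That amount (₹156,000) is divided into 2 shares of ₹78,000: Gabor and Imani each take ₹78,000.

Gabor receives ₹78,000.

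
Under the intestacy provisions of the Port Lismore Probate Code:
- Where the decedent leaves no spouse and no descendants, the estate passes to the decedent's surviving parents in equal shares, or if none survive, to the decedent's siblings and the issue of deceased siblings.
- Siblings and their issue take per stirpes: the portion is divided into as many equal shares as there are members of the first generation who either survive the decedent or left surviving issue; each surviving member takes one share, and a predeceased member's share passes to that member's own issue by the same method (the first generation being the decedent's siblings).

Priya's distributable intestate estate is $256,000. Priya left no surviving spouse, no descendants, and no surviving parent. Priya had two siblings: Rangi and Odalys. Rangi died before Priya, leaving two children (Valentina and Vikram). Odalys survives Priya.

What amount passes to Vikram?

Vikram receives $64,000.

The entire $256,000 passes to the siblings and their issue.
That amount ($256,000) is divided into 2 shares of $128,000: Odalys takes $128,000; Rangi's $128,000 share passes to Rangi's issue.
Rangi's share ($128,000) is divided into 2 shares of $64,000: Valentina and Vikram each take $64,000.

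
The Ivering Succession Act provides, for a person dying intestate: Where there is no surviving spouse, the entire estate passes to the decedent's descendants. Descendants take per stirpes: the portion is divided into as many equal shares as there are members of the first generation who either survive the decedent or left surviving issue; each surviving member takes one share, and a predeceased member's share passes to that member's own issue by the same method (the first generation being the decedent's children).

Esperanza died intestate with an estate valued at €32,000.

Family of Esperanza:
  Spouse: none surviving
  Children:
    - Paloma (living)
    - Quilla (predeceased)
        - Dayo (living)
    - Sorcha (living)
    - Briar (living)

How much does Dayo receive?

Dayo receives €8,000.

The entire €32,000 passes to the descendants.
That amount (€32,000) is divided into 4 shares of €8,000: Paloma, Sorcha, and Briar each take €8,000; Quilla's €8,000 share passes to Quilla's issue.
Quilla's share (€8,000) passes entirely to Dayo.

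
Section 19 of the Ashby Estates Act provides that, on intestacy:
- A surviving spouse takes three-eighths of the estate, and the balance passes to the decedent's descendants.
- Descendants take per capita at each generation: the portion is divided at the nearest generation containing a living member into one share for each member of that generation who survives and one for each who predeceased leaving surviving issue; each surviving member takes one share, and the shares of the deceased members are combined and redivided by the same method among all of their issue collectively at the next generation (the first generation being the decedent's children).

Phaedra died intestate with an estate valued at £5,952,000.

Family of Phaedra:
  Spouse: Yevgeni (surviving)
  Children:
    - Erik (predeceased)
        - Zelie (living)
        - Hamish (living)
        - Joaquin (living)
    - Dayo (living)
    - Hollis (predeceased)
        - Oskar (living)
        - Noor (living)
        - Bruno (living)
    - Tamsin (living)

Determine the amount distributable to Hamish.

Hamish receives £310,000.

Yevgeni takes three-eighths of £5,952,000 = £2,232,000. The remaining £3,720,000 passes to the descendants.
The descendants' portion (£3,720,000) is divided at the children's generation into 4 shares of £930,000. Dayo and Tamsin each take £930,000. The 2 shares of the deceased (Erik and Hollis) are combined into a pool of £1,860,000.
That pool (£1,860,000) is divided at the grandchildren's generation equally among Zelie, Hamish, Joaquin, Oskar, Noor, and Bruno: £310,000 each.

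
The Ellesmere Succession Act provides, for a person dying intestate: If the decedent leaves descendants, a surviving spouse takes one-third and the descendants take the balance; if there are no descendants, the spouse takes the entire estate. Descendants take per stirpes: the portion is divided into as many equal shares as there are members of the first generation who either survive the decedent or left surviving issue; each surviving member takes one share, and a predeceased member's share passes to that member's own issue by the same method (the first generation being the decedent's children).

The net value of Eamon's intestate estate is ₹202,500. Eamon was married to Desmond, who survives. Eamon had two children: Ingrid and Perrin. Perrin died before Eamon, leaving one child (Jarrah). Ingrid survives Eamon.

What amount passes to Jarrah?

Jarrah receives ₹67,500.

Desmond takes one-third of ₹202,500 = ₹67,500. The remaining ₹135,000 passes to the descendants.
The descendants' portion (₹135,000) is divided into 2 shares of ₹67,500: Ingrid takes ₹67,500; Perrin's ₹67,500 share passes to Perrin's issue.
Perrin's share (₹67,500) passes entirely to Jarrah.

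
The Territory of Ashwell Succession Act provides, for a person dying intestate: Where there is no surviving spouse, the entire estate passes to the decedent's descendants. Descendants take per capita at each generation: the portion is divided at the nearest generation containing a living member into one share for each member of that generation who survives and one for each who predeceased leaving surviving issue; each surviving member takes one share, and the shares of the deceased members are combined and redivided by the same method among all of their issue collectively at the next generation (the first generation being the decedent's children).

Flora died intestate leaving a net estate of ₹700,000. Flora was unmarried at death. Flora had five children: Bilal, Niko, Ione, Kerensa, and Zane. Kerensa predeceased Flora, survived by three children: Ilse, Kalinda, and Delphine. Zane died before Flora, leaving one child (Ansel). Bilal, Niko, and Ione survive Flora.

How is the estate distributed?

The entire ₹700,000 passes to the descendants.
That amount (₹700,000) is divided at the children's generation into 5 shares of ₹140,000. Bilal, Niko, and Ione each take ₹140,000. The 2 shares of the deceased (Kerensa and Zane) are combined into a pool of ₹280,000.
That pool (₹280,000) is divided at the grandchildren's generation equally among Ilse, Kalinda, Delphine, and Ansel: ₹70,000 each.

Bilal: ₹140,000; Niko: ₹140,000; Ione: ₹140,000; Ilse: ₹70,000; Kalinda: ₹70,000; Delphine: ₹70,000; Ansel: ₹70,000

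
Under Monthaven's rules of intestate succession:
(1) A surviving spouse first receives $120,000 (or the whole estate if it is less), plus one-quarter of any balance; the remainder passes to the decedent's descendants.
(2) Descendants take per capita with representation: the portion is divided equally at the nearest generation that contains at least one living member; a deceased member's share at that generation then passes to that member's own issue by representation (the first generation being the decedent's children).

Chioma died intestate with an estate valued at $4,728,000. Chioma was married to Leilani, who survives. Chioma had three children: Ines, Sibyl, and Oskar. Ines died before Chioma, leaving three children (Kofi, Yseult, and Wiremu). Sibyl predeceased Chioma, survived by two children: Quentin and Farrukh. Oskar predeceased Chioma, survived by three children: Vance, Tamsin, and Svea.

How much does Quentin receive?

Leilani first takes $120,000, leaving a balance of $4,608,000. Leilani then takes one-quarter of the balance ($1,152,000), for a total of $1,272,000. The remaining $3,456,000 passes to the descendants.
No child survives, so the initial division is made at the grandchildren's generation.
The descendants' portion ($3,456,000) is divided into 8 shares of $432,000: Kofi, Yseult, Wiremu, Quentin, Farrukh, Vance, Tamsin, and Svea each take $432,000.

Quentin receives $432,000.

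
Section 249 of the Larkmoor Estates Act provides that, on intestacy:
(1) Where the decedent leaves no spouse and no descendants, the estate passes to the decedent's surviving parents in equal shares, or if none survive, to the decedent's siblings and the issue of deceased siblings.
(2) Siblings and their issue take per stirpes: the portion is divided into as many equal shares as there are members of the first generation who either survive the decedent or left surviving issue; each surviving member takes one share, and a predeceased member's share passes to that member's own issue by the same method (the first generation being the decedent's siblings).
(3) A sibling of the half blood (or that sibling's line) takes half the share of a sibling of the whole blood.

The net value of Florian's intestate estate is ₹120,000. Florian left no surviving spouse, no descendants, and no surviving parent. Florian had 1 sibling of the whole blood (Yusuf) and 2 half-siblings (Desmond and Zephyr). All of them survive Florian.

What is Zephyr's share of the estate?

The entire ₹120,000 passes to the siblings and their issue.
Counting each half-blood sibling's line as half a unit, there are 2 units in ₹120,000, so one unit is ₹60,000. Whole-blood lines (Yusuf) take ₹60,000 each; half-blood lines (Desmond and Zephyr) take ₹30,000 each.

Zephyr receives ₹30,000.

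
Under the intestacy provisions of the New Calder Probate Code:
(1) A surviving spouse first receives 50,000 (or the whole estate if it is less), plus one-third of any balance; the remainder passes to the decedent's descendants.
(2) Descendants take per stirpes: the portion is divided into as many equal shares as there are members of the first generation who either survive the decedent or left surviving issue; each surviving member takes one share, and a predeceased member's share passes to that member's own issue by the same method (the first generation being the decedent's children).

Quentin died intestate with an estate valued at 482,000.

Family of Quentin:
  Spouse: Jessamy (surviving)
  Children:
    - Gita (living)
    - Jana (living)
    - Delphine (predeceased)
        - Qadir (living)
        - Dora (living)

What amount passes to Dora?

Dora receives 48,000.

Jessamy first takes 50,000, leaving a balance of 432,000. Jessamy then takes one-third of the balance (144,000), for a total of 194,000. The remaining 288,000 passes to the descendants.
The descendants' portion (288,000) is divided into 3 shares of 96,000: Gita and Jana each take 96,000; Delphine's 96,000 share passes to Delphine's issue.
Delphine's share (96,000) is divided into 2 shares of 48,000: Qadir and Dora each take 48,000.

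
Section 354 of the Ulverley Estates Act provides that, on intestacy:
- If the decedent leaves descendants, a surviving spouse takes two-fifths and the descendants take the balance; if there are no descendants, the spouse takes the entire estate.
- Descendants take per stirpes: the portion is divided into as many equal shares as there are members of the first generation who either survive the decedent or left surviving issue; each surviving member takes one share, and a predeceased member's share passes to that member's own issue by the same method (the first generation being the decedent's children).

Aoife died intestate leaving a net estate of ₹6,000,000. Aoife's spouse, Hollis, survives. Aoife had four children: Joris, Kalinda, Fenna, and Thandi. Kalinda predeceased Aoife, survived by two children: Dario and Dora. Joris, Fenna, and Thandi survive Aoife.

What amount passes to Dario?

Hollis takes two-fifths of ₹6,000,000 = ₹2,400,000. The remaining ₹3,600,000 passes to the descendants.
The descendants' portion (₹3,600,000) is divided into 4 shares of ₹900,000: Joris, Fenna, and Thandi each take ₹900,000; Kalinda's ₹900,000 share passes to Kalinda's issue.
Kalinda's share (₹900,000) is divided into 2 shares of ₹450,000: Dario and Dora each take ₹450,000.

Dario receives ₹450,000.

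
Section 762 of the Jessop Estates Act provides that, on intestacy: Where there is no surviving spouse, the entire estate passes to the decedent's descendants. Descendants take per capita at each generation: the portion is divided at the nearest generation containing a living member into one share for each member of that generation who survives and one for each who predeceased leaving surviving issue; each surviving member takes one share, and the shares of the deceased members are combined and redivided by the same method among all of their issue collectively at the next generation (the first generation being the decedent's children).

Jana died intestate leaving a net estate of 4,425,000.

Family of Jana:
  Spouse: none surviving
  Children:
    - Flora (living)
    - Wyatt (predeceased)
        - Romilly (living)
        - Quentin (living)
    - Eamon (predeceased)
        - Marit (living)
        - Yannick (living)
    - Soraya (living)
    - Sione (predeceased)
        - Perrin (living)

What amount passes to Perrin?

The entire 4,425,000 passes to the descendants.
That amount (4,425,000) is divided at the children's generation into 5 shares of 885,000. Flora and Soraya each take 885,000. The 3 shares of the deceased (Wyatt, Eamon, and Sione) are combined into a pool of 2,655,000.
That pool (2,655,000) is divided at the grandchildren's generation equally among Romilly, Quentin, Marit, Yannick, and Perrin: 531,000 each.

Perrin receives 531,000.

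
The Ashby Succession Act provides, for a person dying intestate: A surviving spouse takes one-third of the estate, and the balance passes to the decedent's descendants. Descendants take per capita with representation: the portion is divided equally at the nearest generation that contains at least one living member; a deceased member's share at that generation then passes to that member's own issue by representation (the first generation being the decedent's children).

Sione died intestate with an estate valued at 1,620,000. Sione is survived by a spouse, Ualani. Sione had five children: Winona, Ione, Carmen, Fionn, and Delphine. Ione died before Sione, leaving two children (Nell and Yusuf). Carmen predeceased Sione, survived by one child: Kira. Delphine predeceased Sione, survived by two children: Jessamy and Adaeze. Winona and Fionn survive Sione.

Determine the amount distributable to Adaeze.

Ualani takes one-third of 1,620,000 = 540,000. The remaining 1,080,000 passes to the descendants.
The descendants' portion (1,080,000) is divided into 5 shares of 216,000: Winona and Fionn each take 216,000; Ione's 216,000 share passes to Ione's issue; Carmen's 216,000 share passes to Carmen's issue; Delphine's 216,000 share passes to Delphine's issue.
Ione's share (216,000) is divided into 2 shares of 108,000: Nell and Yusuf each take 108,000.
Carmen's share (216,000) passes entirely to Kira.
Delphine's share (216,000) is divided into 2 shares of 108,000: Jessamy and Adaeze each take 108,000.

Adaeze receives 108,000.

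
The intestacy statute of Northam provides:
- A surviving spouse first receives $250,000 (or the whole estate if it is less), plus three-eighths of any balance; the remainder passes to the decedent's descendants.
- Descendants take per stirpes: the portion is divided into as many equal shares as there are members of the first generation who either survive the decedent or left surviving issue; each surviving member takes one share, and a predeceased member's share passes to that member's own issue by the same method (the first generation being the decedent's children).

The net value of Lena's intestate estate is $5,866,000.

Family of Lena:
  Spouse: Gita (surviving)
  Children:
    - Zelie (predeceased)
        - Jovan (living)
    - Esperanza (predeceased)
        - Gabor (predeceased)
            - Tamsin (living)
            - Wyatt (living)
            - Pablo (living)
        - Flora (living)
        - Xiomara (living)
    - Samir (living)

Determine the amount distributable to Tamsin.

Gita first takes $250,000, leaving a balance of $5,616,000. Gita then takes three-eighths of the balance ($2,106,000), for a total of $2,356,000. The remaining $3,510,000 passes to the descendants.
The descendants' portion ($3,510,000) is divided into 3 shares of $1,170,000: Samir takes $1,170,000; Zelie's $1,170,000 share passes to Zelie's issue; Esperanza's $1,170,000 share passes to Esperanza's issue.
Zelie's share ($1,170,000) passes entirely to Jovan.
Esperanza's share ($1,170,000) is divided into 3 shares of $390,000: Flora and Xiomara each take $390,000; Gabor's $390,000 share passes to Gabor's issue.
Gabor's share ($390,000) is divided into 3 shares of $130,000: Tamsin, Wyatt, and Pablo each take $130,000.

Tamsin receives $130,000.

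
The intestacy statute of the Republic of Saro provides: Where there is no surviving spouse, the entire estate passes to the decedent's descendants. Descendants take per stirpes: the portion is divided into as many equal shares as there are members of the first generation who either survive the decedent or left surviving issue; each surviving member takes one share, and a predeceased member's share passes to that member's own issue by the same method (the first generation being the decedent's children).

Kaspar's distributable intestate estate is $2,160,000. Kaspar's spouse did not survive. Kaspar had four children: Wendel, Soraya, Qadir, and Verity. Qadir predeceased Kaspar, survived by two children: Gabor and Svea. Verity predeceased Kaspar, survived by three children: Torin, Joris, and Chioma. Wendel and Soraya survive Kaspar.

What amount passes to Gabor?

Gabor receives $270,000.

The entire $2,160,000 passes to the descendants.
That amount ($2,160,000) is divided into 4 shares of $540,000: Wendel and Soraya each take $540,000; Qadir's $540,000 share passes to Qadir's issue; Verity's $540,000 share passes to Verity's issue.
Qadir's share ($540,000) is divided into 2 shares of $270,000: Gabor and Svea each take $270,000.
Verity's share ($540,000) is divided into 3 shares of $180,000: Torin, Joris, and Chioma each take $180,000.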